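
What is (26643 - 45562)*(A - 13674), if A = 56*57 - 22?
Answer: 198725176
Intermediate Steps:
A = 3170 (A = 3192 - 22 = 3170)
(26643 - 45562)*(A - 13674) = (26643 - 45562)*(3170 - 13674) = -18919*(-10504) = 198725176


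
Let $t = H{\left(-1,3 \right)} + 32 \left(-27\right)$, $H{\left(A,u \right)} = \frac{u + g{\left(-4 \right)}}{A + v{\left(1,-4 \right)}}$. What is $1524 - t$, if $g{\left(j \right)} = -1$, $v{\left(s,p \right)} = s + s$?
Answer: $2386$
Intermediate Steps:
$v{\left(s,p \right)} = 2 s$
$H{\left(A,u \right)} = \frac{-1 + u}{2 + A}$ ($H{\left(A,u \right)} = \frac{u - 1}{A + 2 \cdot 1} = \frac{-1 + u}{A + 2} = \frac{-1 + u}{2 + A}$)
$t = -862$ ($t = \frac{-1 + 3}{2 - 1} + 32 \left(-27\right) = 1^{-1} \cdot 2 - 864 = 1 \cdot 2 - 864 = 2 - 864 = -862$)
$1524 - t = 1524 - -862 = 1524 + 862 = 2386$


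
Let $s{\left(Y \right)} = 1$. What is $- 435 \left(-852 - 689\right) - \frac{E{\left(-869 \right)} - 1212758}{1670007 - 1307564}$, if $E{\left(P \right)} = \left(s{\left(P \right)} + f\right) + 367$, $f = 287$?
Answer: $\frac{242959440508}{362443} \approx 6.7034 \cdot 10^{5}$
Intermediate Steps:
$E{\left(P \right)} = 655$ ($E{\left(P \right)} = \left(1 + 287\right) + 367 = 288 + 367 = 655$)
$- 435 \left(-852 - 689\right) - \frac{E{\left(-869 \right)} - 1212758}{1670007 - 1307564} = - 435 \left(-852 - 689\right) - \frac{655 - 1212758}{1670007 - 1307564} = \left(-435\right) \left(-1541\right) - - \frac{1212103}{362443} = 670335 - \left(-1212103\right) \frac{1}{362443} = 670335 - - \frac{1212103}{362443} = 670335 + \frac{1212103}{362443} = \frac{242959440508}{362443}$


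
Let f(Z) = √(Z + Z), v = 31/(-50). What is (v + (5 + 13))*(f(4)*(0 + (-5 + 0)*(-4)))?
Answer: 3476*√2/5 ≈ 983.16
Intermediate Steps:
v = -31/50 (v = 31*(-1/50) = -31/50 ≈ -0.62000)
f(Z) = √2*√Z (f(Z) = √(2*Z) = √2*√Z)
(v + (5 + 13))*(f(4)*(0 + (-5 + 0)*(-4))) = (-31/50 + (5 + 13))*((√2*√4)*(0 + (-5 + 0)*(-4))) = (-31/50 + 18)*((√2*2)*(0 - 5*(-4))) = 869*((2*√2)*(0 + 20))/50 = 869*((2*√2)*20)/50 = 869*(40*√2)/50 = 3476*√2/5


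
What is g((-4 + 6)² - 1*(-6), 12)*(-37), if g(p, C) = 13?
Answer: -481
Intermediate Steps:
g((-4 + 6)² - 1*(-6), 12)*(-37) = 13*(-37) = -481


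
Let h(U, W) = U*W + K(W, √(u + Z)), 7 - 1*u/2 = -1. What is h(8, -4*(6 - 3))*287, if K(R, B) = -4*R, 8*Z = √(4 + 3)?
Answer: -13776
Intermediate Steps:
u = 16 (u = 14 - 2*(-1) = 14 + 2 = 16)
Z = √7/8 (Z = √(4 + 3)/8 = √7/8 ≈ 0.33072)
h(U, W) = -4*W + U*W (h(U, W) = U*W - 4*W = -4*W + U*W)
h(8, -4*(6 - 3))*287 = ((-4*(6 - 3))*(-4 + 8))*287 = (-4*3*4)*287 = -12*4*287 = -48*287 = -13776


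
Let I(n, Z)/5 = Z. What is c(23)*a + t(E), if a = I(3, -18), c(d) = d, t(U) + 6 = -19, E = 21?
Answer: -2095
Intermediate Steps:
I(n, Z) = 5*Z
t(U) = -25 (t(U) = -6 - 19 = -25)
a = -90 (a = 5*(-18) = -90)
c(23)*a + t(E) = 23*(-90) - 25 = -2070 - 25 = -2095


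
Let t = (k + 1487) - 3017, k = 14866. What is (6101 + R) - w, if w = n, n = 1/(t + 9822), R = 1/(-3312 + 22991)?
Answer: 2780386049961/455726282 ≈ 6101.0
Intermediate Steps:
t = 13336 (t = (14866 + 1487) - 3017 = 16353 - 3017 = 13336)
R = 1/19679 ≈ 5.0816e-5
n = 1/23158 (n = 1/(13336 + 9822) = 1/23158 ≈ 4.3182e-5)
w = 1/23158 ≈ 4.3182e-5
(6101 + R) - w = (6101 + 1/19679) - 1*1/23158 = 120061580/19679 - 1/23158 = 2780386049961/455726282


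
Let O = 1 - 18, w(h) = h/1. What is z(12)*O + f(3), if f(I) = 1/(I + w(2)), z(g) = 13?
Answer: -1104/5 ≈ -220.80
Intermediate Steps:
w(h) = h (w(h) = h*1 = h)
f(I) = 1/(2 + I) (f(I) = 1/(I + 2) = 1/(2 + I))
O = -17
z(12)*O + f(3) = 13*(-17) + 1/(2 + 3) = -221 + 1/5 = -221 + ⅕ = -1104/5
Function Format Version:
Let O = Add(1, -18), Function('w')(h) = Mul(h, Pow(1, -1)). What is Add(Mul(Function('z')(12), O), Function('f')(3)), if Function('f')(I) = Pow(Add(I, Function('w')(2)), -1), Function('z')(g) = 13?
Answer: Rational(-1104, 5) ≈ -220.80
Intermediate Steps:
Function('w')(h) = h (Function('w')(h) = Mul(h, 1) = h)
Function('f')(I) = Pow(Add(2, I), -1) (Function('f')(I) = Pow(Add(I, 2), -1) = Pow(Add(2, I), -1))
O = -17
Add(Mul(Function('z')(12), O), Function('f')(3)) = Add(Mul(13, -17), Pow(Add(2, 3), -1)) = Add(-221, Pow(5, -1)) = Add(-221, Rational(1, 5)) = Rational(-1104, 5)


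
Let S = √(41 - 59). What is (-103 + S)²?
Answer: 10591 - 618*I*√2 ≈ 10591.0 - 873.98*I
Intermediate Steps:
S = 3*I*√2 (S = √(-18) = 3*I*√2 ≈ 4.2426*I)
(-103 + S)² = (-103 + 3*I*√2)²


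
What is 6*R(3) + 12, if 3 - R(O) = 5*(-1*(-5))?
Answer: -120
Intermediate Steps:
R(O) = -22 (R(O) = 3 - 5*(-1*(-5)) = 3 - 5*5 = 3 - 1*25 = 3 - 25 = -22)
6*R(3) + 12 = 6*(-22) + 12 = -132 + 12 = -120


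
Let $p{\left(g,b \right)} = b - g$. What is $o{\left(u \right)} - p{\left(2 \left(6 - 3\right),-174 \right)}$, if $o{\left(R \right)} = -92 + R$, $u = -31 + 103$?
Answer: $160$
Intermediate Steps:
$u = 72$
$o{\left(u \right)} - p{\left(2 \left(6 - 3\right),-174 \right)} = \left(-92 + 72\right) - \left(-174 - 2 \left(6 - 3\right)\right) = -20 - \left(-174 - 2 \cdot 3\right) = -20 - \left(-174 - 6\right) = -20 - -180 = -20 + 180 = 160$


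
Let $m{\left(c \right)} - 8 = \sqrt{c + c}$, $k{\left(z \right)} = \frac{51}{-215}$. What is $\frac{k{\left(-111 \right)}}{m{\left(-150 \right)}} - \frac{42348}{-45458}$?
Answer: $\frac{58850136}{63527555} + \frac{51 i \sqrt{3}}{7826} \approx 0.92637 + 0.011287 i$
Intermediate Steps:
$k{\left(z \right)} = - \frac{51}{215}$ ($k{\left(z \right)} = 51 \left(- \frac{1}{215}\right) = - \frac{51}{215}$)
$m{\left(c \right)} = 8 + \sqrt{2} \sqrt{c}$ ($m{\left(c \right)} = 8 + \sqrt{c + c} = 8 + \sqrt{2 c} = 8 + \sqrt{2} \sqrt{c}$)
$\frac{k{\left(-111 \right)}}{m{\left(-150 \right)}} - \frac{42348}{-45458} = - \frac{51}{215 \left(8 + \sqrt{2} \sqrt{-150}\right)} - \frac{42348}{-45458} = - \frac{51}{215 \left(8 + \sqrt{2} \cdot 5 i \sqrt{6}\right)} - - \frac{21174}{22729} = - \frac{51}{215 \left(8 + 10 i \sqrt{3}\right)} + \frac{21174}{22729} = \frac{21174}{22729} - \frac{51}{215 \left(8 + 10 i \sqrt{3}\right)}$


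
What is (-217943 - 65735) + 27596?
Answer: -256082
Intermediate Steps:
(-217943 - 65735) + 27596 = -283678 + 27596 = -256082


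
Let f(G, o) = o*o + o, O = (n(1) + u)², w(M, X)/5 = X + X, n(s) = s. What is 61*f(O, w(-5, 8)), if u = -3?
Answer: 395280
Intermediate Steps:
w(M, X) = 10*X (w(M, X) = 5*(X + X) = 5*(2*X) = 10*X)
O = 4 (O = (1 - 3)² = (-2)² = 4)
f(G, o) = o + o² (f(G, o) = o² + o = o + o²)
61*f(O, w(-5, 8)) = 61*((10*8)*(1 + 10*8)) = 61*(80*(1 + 80)) = 61*(80*81) = 61*6480 = 395280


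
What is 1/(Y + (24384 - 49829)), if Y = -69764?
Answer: -1/95209 ≈ -1.0503e-5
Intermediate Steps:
1/(Y + (24384 - 49829)) = 1/(-69764 + (24384 - 49829)) = 1/(-69764 - 25445) = 1/(-95209) = -1/95209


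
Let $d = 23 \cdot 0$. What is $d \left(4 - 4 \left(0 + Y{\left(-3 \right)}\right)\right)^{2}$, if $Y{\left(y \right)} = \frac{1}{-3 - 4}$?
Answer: $0$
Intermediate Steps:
$Y{\left(y \right)} = - \frac{1}{7}$ ($Y{\left(y \right)} = \frac{1}{-7} = - \frac{1}{7}$)
$d = 0$
$d \left(4 - 4 \left(0 + Y{\left(-3 \right)}\right)\right)^{2} = 0 \left(4 - 4 \left(0 - \frac{1}{7}\right)\right)^{2} = 0 \left(4 - 4 \left(- \frac{1}{7}\right)\right)^{2} = 0 \left(4 - - \frac{4}{7}\right)^{2} = 0 \left(4 + \frac{4}{7}\right)^{2} = 0 \left(\frac{32}{7}\right)^{2} = 0 \cdot \frac{1024}{49} = 0$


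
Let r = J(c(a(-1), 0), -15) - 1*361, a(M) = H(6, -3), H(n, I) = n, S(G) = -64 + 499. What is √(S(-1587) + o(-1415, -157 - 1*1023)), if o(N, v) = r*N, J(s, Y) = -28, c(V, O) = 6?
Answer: √550870 ≈ 742.21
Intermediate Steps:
S(G) = 435
a(M) = 6
r = -389 (r = -28 - 1*361 = -28 - 361 = -389)
o(N, v) = -389*N
√(S(-1587) + o(-1415, -157 - 1*1023)) = √(435 - 389*(-1415)) = √(435 + 550435) = √550870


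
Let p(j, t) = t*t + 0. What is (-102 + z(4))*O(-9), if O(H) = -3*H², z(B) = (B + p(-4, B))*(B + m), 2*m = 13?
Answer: -26244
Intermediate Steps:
m = 13/2 (m = (½)*13 = 13/2 ≈ 6.5000)
p(j, t) = t² (p(j, t) = t² + 0 = t²)
z(B) = (13/2 + B)*(B + B²) (z(B) = (B + B²)*(B + 13/2) = (B + B²)*(13/2 + B) = (13/2 + B)*(B + B²))
(-102 + z(4))*O(-9) = (-102 + (½)*4*(13 + 2*4² + 15*4))*(-3*(-9)²) = (-102 + (½)*4*(13 + 2*16 + 60))*(-3*81) = (-102 + (½)*4*(13 + 32 + 60))*(-243) = (-102 + (½)*4*105)*(-243) = (-102 + 210)*(-243) = 108*(-243) = -26244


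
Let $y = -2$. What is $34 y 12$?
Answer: $-816$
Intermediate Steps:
$34 y 12 = 34 \left(-2\right) 12 = \left(-68\right) 12 = -816$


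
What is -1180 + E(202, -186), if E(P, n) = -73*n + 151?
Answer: 12549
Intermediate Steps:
E(P, n) = 151 - 73*n
-1180 + E(202, -186) = -1180 + (151 - 73*(-186)) = -1180 + (151 + 13578) = -1180 + 13729 = 12549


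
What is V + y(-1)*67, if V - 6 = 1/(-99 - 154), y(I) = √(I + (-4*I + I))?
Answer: 1517/253 + 67*√2 ≈ 100.75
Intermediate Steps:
y(I) = √2*√(-I) (y(I) = √(I - 3*I) = √(-2*I) = √2*√(-I))
V = 1517/253 (V = 6 + 1/(-99 - 154) = 6 + 1/(-253) = 6 - 1/253 = 1517/253 ≈ 5.9960)
V + y(-1)*67 = 1517/253 + (√2*√(-1*(-1)))*67 = 1517/253 + (√2*√1)*67 = 1517/253 + (√2*1)*67 = 1517/253 + √2*67 = 1517/253 + 67*√2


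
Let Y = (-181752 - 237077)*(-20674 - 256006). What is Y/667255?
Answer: 23176321544/133451 ≈ 1.7367e+5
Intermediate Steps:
Y = 115881607720 (Y = -418829*(-276680) = 115881607720)
Y/667255 = 115881607720/667255 = 115881607720*(1/667255) = 23176321544/133451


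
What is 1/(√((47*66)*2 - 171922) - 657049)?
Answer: -657049/431713554119 - 7*I*√3382/431713554119 ≈ -1.522e-6 - 9.4295e-10*I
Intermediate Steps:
1/(√((47*66)*2 - 171922) - 657049) = 1/(√(3102*2 - 171922) - 657049) = 1/(√(6204 - 171922) - 657049) = 1/(√(-165718) - 657049) = 1/(7*I*√3382 - 657049) = 1/(-657049 + 7*I*√3382)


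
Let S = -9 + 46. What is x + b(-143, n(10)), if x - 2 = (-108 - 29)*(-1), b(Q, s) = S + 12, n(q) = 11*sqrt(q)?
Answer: 188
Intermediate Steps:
S = 37
b(Q, s) = 49 (b(Q, s) = 37 + 12 = 49)
x = 139 (x = 2 + (-108 - 29)*(-1) = 2 - 137*(-1) = 2 + 137 = 139)
x + b(-143, n(10)) = 139 + 49 = 188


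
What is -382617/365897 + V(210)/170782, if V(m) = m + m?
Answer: -32595209877/31244310727 ≈ -1.0432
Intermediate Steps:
V(m) = 2*m
-382617/365897 + V(210)/170782 = -382617/365897 + (2*210)/170782 = -382617*1/365897 + 420*(1/170782) = -382617/365897 + 210/85391 = -32595209877/31244310727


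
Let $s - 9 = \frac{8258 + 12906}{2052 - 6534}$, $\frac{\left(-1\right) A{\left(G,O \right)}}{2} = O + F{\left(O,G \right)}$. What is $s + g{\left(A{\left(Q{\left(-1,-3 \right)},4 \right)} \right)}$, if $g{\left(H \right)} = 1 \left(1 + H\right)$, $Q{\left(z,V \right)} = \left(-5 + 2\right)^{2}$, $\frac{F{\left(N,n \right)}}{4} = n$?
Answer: $- \frac{167452}{2241} \approx -74.722$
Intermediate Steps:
$F{\left(N,n \right)} = 4 n$
$Q{\left(z,V \right)} = 9$ ($Q{\left(z,V \right)} = \left(-3\right)^{2} = 9$)
$A{\left(G,O \right)} = - 8 G - 2 O$ ($A{\left(G,O \right)} = - 2 \left(O + 4 G\right) = - 8 G - 2 O$)
$g{\left(H \right)} = 1 + H$
$s = \frac{9587}{2241}$ ($s = 9 + \frac{8258 + 12906}{2052 - 6534} = 9 + \frac{21164}{-4482} = 9 + 21164 \left(- \frac{1}{4482}\right) = 9 - \frac{10582}{2241} = \frac{9587}{2241} \approx 4.278$)
$s + g{\left(A{\left(Q{\left(-1,-3 \right)},4 \right)} \right)} = \frac{9587}{2241} + \left(1 - 80\right) = \frac{9587}{2241} - 79 = - \frac{167452}{2241}$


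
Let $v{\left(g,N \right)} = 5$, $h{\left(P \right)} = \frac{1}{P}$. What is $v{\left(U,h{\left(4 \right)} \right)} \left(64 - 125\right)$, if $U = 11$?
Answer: $-305$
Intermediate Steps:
$v{\left(U,h{\left(4 \right)} \right)} \left(64 - 125\right) = 5 \left(64 - 125\right) = 5 \left(-61\right) = -305$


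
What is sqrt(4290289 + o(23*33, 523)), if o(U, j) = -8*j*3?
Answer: sqrt(4277737) ≈ 2068.3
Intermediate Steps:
o(U, j) = -24*j
sqrt(4290289 + o(23*33, 523)) = sqrt(4290289 - 24*523) = sqrt(4290289 - 12552) = sqrt(4277737)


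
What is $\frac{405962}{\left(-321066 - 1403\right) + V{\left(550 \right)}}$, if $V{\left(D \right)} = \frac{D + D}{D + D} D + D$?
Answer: $- \frac{405962}{321369} \approx -1.2632$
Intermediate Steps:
$V{\left(D \right)} = 2 D$ ($V{\left(D \right)} = \frac{2 D}{2 D} D + D = 2 D \frac{1}{2 D} D + D = 1 D + D = D + D = 2 D$)
$\frac{405962}{\left(-321066 - 1403\right) + V{\left(550 \right)}} = \frac{405962}{\left(-321066 - 1403\right) + 2 \cdot 550} = \frac{405962}{-322469 + 1100} = \frac{405962}{-321369} = 405962 \left(- \frac{1}{321369}\right) = - \frac{405962}{321369}$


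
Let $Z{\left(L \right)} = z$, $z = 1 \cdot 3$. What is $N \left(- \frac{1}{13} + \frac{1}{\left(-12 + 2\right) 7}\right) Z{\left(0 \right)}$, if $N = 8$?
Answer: $- \frac{996}{455} \approx -2.189$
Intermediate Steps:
$z = 3$
$Z{\left(L \right)} = 3$
$N \left(- \frac{1}{13} + \frac{1}{\left(-12 + 2\right) 7}\right) Z{\left(0 \right)} = 8 \left(- \frac{1}{13} + \frac{1}{\left(-12 + 2\right) 7}\right) 3 = 8 \left(\left(-1\right) \frac{1}{13} + \frac{1}{-10} \cdot \frac{1}{7}\right) 3 = 8 \left(- \frac{1}{13} - \frac{1}{70}\right) 3 = 8 \left(- \frac{83}{910}\right) 3 = \left(- \frac{332}{455}\right) 3 = - \frac{996}{455}$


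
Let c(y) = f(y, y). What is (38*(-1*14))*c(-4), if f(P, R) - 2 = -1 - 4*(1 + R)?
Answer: -6916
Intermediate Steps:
f(P, R) = -3 - 4*R (f(P, R) = 2 + (-1 - 4*(1 + R)) = 2 + (-1 + (-4 - 4*R)) = 2 + (-5 - 4*R) = -3 - 4*R)
c(y) = -3 - 4*y
(38*(-1*14))*c(-4) = (38*(-1*14))*(-3 - 4*(-4)) = (38*(-14))*(-3 + 16) = -532*13 = -6916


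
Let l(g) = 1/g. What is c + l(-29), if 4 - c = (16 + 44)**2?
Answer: -104285/29 ≈ -3596.0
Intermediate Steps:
c = -3596 (c = 4 - (16 + 44)**2 = 4 - 1*60**2 = 4 - 1*3600 = 4 - 3600 = -3596)
c + l(-29) = -3596 + 1/(-29) = -3596 - 1/29 = -104285/29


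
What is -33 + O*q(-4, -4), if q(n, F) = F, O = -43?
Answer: 139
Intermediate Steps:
-33 + O*q(-4, -4) = -33 - 43*(-4) = -33 + 172 = 139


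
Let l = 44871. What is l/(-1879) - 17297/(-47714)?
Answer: -2108473831/89654606 ≈ -23.518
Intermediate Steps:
l/(-1879) - 17297/(-47714) = 44871/(-1879) - 17297/(-47714) = 44871*(-1/1879) - 17297*(-1/47714) = -44871/1879 + 17297/47714 = -2108473831/89654606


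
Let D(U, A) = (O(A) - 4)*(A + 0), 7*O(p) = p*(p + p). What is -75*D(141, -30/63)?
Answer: -3037000/21609 ≈ -140.54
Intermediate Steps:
O(p) = 2*p²/7 (O(p) = (p*(p + p))/7 = (p*(2*p))/7 = (2*p²)/7 = 2*p²/7)
D(U, A) = A*(-4 + 2*A²/7) (D(U, A) = (2*A²/7 - 4)*(A + 0) = (-4 + 2*A²/7)*A = A*(-4 + 2*A²/7))
-75*D(141, -30/63) = -150*(-30/63)*(-14 + (-30/63)²)/7 = -150*(-30*1/63)*(-14 + (-30*1/63)²)/7 = -150*(-10)*(-14 + (-10/21)²)/(7*21) = -150*(-10)*(-14 + 100/441)/(7*21) = -150*(-10)*(-6074)/(7*21*441) = -75*121480/64827 = -3037000/21609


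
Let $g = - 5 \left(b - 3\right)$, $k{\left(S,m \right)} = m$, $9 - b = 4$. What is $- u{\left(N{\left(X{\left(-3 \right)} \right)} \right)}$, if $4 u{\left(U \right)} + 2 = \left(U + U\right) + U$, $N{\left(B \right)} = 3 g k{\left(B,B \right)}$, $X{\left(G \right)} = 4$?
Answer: $\frac{181}{2} \approx 90.5$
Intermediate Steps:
$b = 5$ ($b = 9 - 4 = 5$)
$g = -10$ ($g = - 5 \left(5 - 3\right) = \left(-5\right) 2 = -10$)
$N{\left(B \right)} = - 30 B$ ($N{\left(B \right)} = 3 \left(-10\right) B = - 30 B$)
$u{\left(U \right)} = - \frac{1}{2} + \frac{3 U}{4}$ ($u{\left(U \right)} = - \frac{1}{2} + \frac{\left(U + U\right) + U}{4} = - \frac{1}{2} + \frac{2 U + U}{4} = - \frac{1}{2} + \frac{3 U}{4}$)
$- u{\left(N{\left(X{\left(-3 \right)} \right)} \right)} = - (- \frac{1}{2} + \frac{3 \left(\left(-30\right) 4\right)}{4}) = - (- \frac{1}{2} + \frac{3}{4} \left(-120\right)) = - (- \frac{1}{2} - 90) = \left(-1\right) \left(- \frac{181}{2}\right) = \frac{181}{2}$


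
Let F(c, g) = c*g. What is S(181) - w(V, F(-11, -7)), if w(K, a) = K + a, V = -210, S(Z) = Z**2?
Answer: 32894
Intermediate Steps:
S(181) - w(V, F(-11, -7)) = 181**2 - (-210 - 11*(-7)) = 32761 - (-210 + 77) = 32761 - 1*(-133) = 32761 + 133 = 32894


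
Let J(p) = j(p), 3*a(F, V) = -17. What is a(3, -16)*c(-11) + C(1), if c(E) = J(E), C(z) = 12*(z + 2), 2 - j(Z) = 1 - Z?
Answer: 278/3 ≈ 92.667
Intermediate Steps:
a(F, V) = -17/3 (a(F, V) = (⅓)*(-17) = -17/3)
j(Z) = 1 + Z (j(Z) = 2 - (1 - Z) = 2 + (-1 + Z) = 1 + Z)
C(z) = 24 + 12*z (C(z) = 12*(2 + z) = 24 + 12*z)
J(p) = 1 + p
c(E) = 1 + E
a(3, -16)*c(-11) + C(1) = -17*(1 - 11)/3 + (24 + 12*1) = -17/3*(-10) + (24 + 12) = 170/3 + 36 = 278/3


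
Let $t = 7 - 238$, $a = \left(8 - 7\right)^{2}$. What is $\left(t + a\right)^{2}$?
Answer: $52900$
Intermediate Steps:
$a = 1$ ($a = 1^{2} = 1$)
$t = -231$ ($t = 7 - 238 = -231$)
$\left(t + a\right)^{2} = \left(-231 + 1\right)^{2} = \left(-230\right)^{2} = 52900$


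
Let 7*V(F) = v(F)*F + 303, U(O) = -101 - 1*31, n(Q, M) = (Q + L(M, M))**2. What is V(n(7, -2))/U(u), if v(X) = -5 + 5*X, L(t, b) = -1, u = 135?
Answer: -2201/308 ≈ -7.1461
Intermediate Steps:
n(Q, M) = (-1 + Q)**2 (n(Q, M) = (Q - 1)**2 = (-1 + Q)**2)
U(O) = -132 (U(O) = -101 - 31 = -132)
V(F) = 303/7 + F*(-5 + 5*F)/7 (V(F) = ((-5 + 5*F)*F + 303)/7 = (F*(-5 + 5*F) + 303)/7 = (303 + F*(-5 + 5*F))/7 = 303/7 + F*(-5 + 5*F)/7)
V(n(7, -2))/U(u) = (303/7 + 5*(-1 + 7)**2*(-1 + (-1 + 7)**2)/7)/(-132) = (303/7 + (5/7)*6**2*(-1 + 6**2))*(-1/132) = (303/7 + (5/7)*36*(-1 + 36))*(-1/132) = (303/7 + (5/7)*36*35)*(-1/132) = (303/7 + 900)*(-1/132) = (6603/7)*(-1/132) = -2201/308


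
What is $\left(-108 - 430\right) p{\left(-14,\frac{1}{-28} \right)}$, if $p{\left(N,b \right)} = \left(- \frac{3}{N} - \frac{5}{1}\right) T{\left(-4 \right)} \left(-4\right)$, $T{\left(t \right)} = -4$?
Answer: $\frac{288368}{7} \approx 41195.0$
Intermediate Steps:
$p{\left(N,b \right)} = -80 - \frac{48}{N}$ ($p{\left(N,b \right)} = \left(- \frac{3}{N} - \frac{5}{1}\right) \left(-4\right) \left(-4\right) = \left(- \frac{3}{N} - 5\right) \left(-4\right) \left(-4\right) = \left(-5 - \frac{3}{N}\right) \left(-4\right) \left(-4\right) = \left(20 + \frac{12}{N}\right) \left(-4\right) = -80 - \frac{48}{N}$)
$\left(-108 - 430\right) p{\left(-14,\frac{1}{-28} \right)} = \left(-108 - 430\right) \left(-80 - \frac{48}{-14}\right) = - 538 \left(-80 - - \frac{24}{7}\right) = - 538 \left(-80 + \frac{24}{7}\right) = \left(-538\right) \left(- \frac{536}{7}\right) = \frac{288368}{7}$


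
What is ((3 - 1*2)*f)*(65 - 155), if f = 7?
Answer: -630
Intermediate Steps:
((3 - 1*2)*f)*(65 - 155) = ((3 - 1*2)*7)*(65 - 155) = ((3 - 2)*7)*(-90) = (1*7)*(-90) = 7*(-90) = -630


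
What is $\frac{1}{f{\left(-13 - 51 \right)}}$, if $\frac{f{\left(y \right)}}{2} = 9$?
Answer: $\frac{1}{18} \approx 0.055556$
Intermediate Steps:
$f{\left(y \right)} = 18$ ($f{\left(y \right)} = 2 \cdot 9 = 18$)
$\frac{1}{f{\left(-13 - 51 \right)}} = \frac{1}{18}$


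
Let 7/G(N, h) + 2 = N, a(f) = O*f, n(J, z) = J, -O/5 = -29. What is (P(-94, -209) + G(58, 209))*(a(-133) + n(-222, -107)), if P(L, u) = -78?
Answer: 12152861/8 ≈ 1.5191e+6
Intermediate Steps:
O = 145 (O = -5*(-29) = 145)
a(f) = 145*f
G(N, h) = 7/(-2 + N)
(P(-94, -209) + G(58, 209))*(a(-133) + n(-222, -107)) = (-78 + 7/(-2 + 58))*(145*(-133) - 222) = (-78 + 7/56)*(-19285 - 222) = (-78 + 7*(1/56))*(-19507) = (-78 + 1/8)*(-19507) = -623/8*(-19507) = 12152861/8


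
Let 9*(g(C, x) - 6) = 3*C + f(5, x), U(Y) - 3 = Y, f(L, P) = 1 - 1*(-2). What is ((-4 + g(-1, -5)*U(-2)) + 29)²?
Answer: 961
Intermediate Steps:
f(L, P) = 3 (f(L, P) = 1 + 2 = 3)
U(Y) = 3 + Y
g(C, x) = 19/3 + C/3 (g(C, x) = 6 + (3*C + 3)/9 = 6 + (3 + 3*C)/9 = 6 + (⅓ + C/3) = 19/3 + C/3)
((-4 + g(-1, -5)*U(-2)) + 29)² = ((-4 + (19/3 + (⅓)*(-1))*(3 - 2)) + 29)² = ((-4 + (19/3 - ⅓)*1) + 29)² = ((-4 + 6*1) + 29)² = ((-4 + 6) + 29)² = (2 + 29)² = 31² = 961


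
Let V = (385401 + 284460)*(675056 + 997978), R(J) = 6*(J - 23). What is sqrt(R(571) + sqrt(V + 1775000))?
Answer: sqrt(3288 + sqrt(1120702003274)) ≈ 1030.5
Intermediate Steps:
R(J) = -138 + 6*J (R(J) = 6*(-23 + J) = -138 + 6*J)
V = 1120700228274 (V = 669861*1673034 = 1120700228274)
sqrt(R(571) + sqrt(V + 1775000)) = sqrt((-138 + 6*571) + sqrt(1120700228274 + 1775000)) = sqrt((-138 + 3426) + sqrt(1120702003274)) = sqrt(3288 + sqrt(1120702003274))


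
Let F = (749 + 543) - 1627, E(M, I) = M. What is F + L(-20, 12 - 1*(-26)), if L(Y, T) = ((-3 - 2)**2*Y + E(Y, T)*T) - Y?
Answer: -1575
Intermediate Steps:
F = -335 (F = 1292 - 1627 = -335)
L(Y, T) = 24*Y + T*Y (L(Y, T) = ((-3 - 2)**2*Y + Y*T) - Y = ((-5)**2*Y + T*Y) - Y = (25*Y + T*Y) - Y = 24*Y + T*Y)
F + L(-20, 12 - 1*(-26)) = -335 - 20*(24 + (12 - 1*(-26))) = -335 - 20*(24 + (12 + 26)) = -335 - 20*(24 + 38) = -335 - 20*62 = -335 - 1240 = -1575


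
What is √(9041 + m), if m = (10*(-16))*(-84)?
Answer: √22481 ≈ 149.94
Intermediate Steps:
m = 13440 (m = -160*(-84) = 13440)
√(9041 + m) = √(9041 + 13440) = √22481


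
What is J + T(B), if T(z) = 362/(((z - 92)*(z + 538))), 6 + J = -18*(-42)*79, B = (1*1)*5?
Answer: 15586396/261 ≈ 59718.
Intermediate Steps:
B = 5 (B = 1*5 = 5)
J = 59718 (J = -6 - 18*(-42)*79 = -6 + 756*79 = -6 + 59724 = 59718)
T(z) = 362/((-92 + z)*(538 + z)) (T(z) = 362/(((-92 + z)*(538 + z))) = 362*(1/((-92 + z)*(538 + z))) = 362/((-92 + z)*(538 + z)))
J + T(B) = 59718 + 362/(-49496 + 5² + 446*5) = 59718 + 362/(-49496 + 25 + 2230) = 59718 + 362/(-47241) = 59718 + 362*(-1/47241) = 59718 - 2/261 = 15586396/261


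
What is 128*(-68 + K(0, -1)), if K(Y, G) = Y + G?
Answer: -8832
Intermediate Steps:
K(Y, G) = G + Y
128*(-68 + K(0, -1)) = 128*(-68 + (-1 + 0)) = 128*(-68 - 1) = 128*(-69) = -8832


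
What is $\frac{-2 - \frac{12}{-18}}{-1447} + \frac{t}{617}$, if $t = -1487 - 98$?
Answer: $- \frac{6878017}{2678397} \approx -2.568$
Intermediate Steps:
$t = -1585$
$\frac{-2 - \frac{12}{-18}}{-1447} + \frac{t}{617} = \frac{-2 - \frac{12}{-18}}{-1447} - \frac{1585}{617} = \left(-2 - - \frac{2}{3}\right) \left(- \frac{1}{1447}\right) - \frac{1585}{617} = \left(-2 + \frac{2}{3}\right) \left(- \frac{1}{1447}\right) - \frac{1585}{617} = \left(- \frac{4}{3}\right) \left(- \frac{1}{1447}\right) - \frac{1585}{617} = \frac{4}{4341} - \frac{1585}{617} = - \frac{6878017}{2678397}$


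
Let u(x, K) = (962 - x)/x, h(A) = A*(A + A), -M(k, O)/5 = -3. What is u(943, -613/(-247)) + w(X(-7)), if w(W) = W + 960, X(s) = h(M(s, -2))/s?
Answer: 5912743/6601 ≈ 895.73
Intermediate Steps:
M(k, O) = 15 (M(k, O) = -5*(-3) = 15)
h(A) = 2*A**2 (h(A) = A*(2*A) = 2*A**2)
u(x, K) = (962 - x)/x
X(s) = 450/s (X(s) = (2*15**2)/s = (2*225)/s = 450/s)
w(W) = 960 + W
u(943, -613/(-247)) + w(X(-7)) = (962 - 1*943)/943 + (960 + 450/(-7)) = (962 - 943)/943 + (960 + 450*(-1/7)) = (1/943)*19 + (960 - 450/7) = 19/943 + 6270/7 = 5912743/6601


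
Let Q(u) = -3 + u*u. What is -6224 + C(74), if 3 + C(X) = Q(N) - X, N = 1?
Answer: -6303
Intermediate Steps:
Q(u) = -3 + u²
C(X) = -5 - X (C(X) = -3 + ((-3 + 1²) - X) = -3 + ((-3 + 1) - X) = -3 + (-2 - X) = -5 - X)
-6224 + C(74) = -6224 + (-5 - 1*74) = -6224 + (-5 - 74) = -6224 - 79 = -6303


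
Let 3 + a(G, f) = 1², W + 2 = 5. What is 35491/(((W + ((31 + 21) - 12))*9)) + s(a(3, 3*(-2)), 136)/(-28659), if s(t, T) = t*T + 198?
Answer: 339055069/3697011 ≈ 91.711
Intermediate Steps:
W = 3 (W = -2 + 5 = 3)
a(G, f) = -2 (a(G, f) = -3 + 1² = -3 + 1 = -2)
s(t, T) = 198 + T*t (s(t, T) = T*t + 198 = 198 + T*t)
35491/(((W + ((31 + 21) - 12))*9)) + s(a(3, 3*(-2)), 136)/(-28659) = 35491/(((3 + ((31 + 21) - 12))*9)) + (198 + 136*(-2))/(-28659) = 35491/(((3 + (52 - 12))*9)) + (198 - 272)*(-1/28659) = 35491/(((3 + 40)*9)) - 74*(-1/28659) = 35491/((43*9)) + 74/28659 = 35491/387 + 74/28659 = 339055069/3697011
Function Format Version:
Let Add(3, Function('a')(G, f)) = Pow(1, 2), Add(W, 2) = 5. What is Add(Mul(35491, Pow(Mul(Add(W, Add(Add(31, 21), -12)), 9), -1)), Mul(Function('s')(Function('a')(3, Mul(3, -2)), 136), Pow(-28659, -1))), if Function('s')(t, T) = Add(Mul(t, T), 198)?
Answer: Rational(339055069, 3697011) ≈ 91.711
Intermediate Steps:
W = 3 (W = Add(-2, 5) = 3)
Function('a')(G, f) = -2 (Function('a')(G, f) = Add(-3, Pow(1, 2)) = Add(-3, 1) = -2)
Function('s')(t, T) = Add(198, Mul(T, t)) (Function('s')(t, T) = Add(Mul(T, t), 198) = Add(198, Mul(T, t)))
Add(Mul(35491, Pow(Mul(Add(W, Add(Add(31, 21), -12)), 9), -1)), Mul(Function('s')(Function('a')(3, Mul(3, -2)), 136), Pow(-28659, -1))) = Add(Mul(35491, Pow(Mul(Add(3, Add(Add(31, 21), -12)), 9), -1)), Mul(Add(198, Mul(136, -2)), Pow(-28659, -1))) = Add(Mul(35491, Pow(Mul(Add(3, Add(52, -12)), 9), -1)), Mul(Add(198, -272), Rational(-1, 28659))) = Add(Mul(35491, Pow(Mul(Add(3, 40), 9), -1)), Mul(-74, Rational(-1, 28659))) = Add(Mul(35491, Pow(Mul(43, 9), -1)), Rational(74, 28659)) = Add(Mul(35491, Pow(387, -1)), Rational(74, 28659)) = Add(Mul(35491, Rational(1, 387)), Rational(74, 28659)) = Add(Rational(35491, 387), Rational(74, 28659)) = Rational(339055069, 3697011)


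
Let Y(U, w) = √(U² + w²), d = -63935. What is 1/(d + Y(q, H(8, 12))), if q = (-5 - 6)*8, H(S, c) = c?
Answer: -63935/4087676337 - 4*√493/4087676337 ≈ -1.5663e-5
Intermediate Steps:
q = -88 (q = -11*8 = -88)
1/(d + Y(q, H(8, 12))) = 1/(-63935 + √((-88)² + 12²)) = 1/(-63935 + √(7744 + 144)) = 1/(-63935 + √7888) = 1/(-63935 + 4*√493)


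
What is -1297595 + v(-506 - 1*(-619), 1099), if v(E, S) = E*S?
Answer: -1173408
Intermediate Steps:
-1297595 + v(-506 - 1*(-619), 1099) = -1297595 + (-506 - 1*(-619))*1099 = -1297595 + (-506 + 619)*1099 = -1297595 + 113*1099 = -1297595 + 124187 = -1173408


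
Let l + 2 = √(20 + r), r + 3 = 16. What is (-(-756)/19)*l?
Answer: -1512/19 + 756*√33/19 ≈ 148.99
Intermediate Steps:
r = 13 (r = -3 + 16 = 13)
l = -2 + √33 (l = -2 + √(20 + 13) = -2 + √33 ≈ 3.7446)
(-(-756)/19)*l = (-(-756)/19)*(-2 + √33) = (-28*(-27/19))*(-2 + √33) = 756*(-2 + √33)/19 = -1512/19 + 756*√33/19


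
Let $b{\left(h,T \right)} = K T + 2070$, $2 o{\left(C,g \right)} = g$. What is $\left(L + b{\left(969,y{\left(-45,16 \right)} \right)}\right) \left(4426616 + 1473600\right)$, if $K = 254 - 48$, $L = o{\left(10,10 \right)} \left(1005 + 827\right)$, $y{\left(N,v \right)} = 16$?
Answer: $85706537616$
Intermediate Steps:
$o{\left(C,g \right)} = \frac{g}{2}$
$L = 9160$ ($L = \frac{1}{2} \cdot 10 \left(1005 + 827\right) = 5 \cdot 1832 = 9160$)
$K = 206$
$b{\left(h,T \right)} = 2070 + 206 T$ ($b{\left(h,T \right)} = 206 T + 2070 = 2070 + 206 T$)
$\left(L + b{\left(969,y{\left(-45,16 \right)} \right)}\right) \left(4426616 + 1473600\right) = \left(9160 + \left(2070 + 206 \cdot 16\right)\right) \left(4426616 + 1473600\right) = \left(9160 + \left(2070 + 3296\right)\right) 5900216 = \left(9160 + 5366\right) 5900216 = 14526 \cdot 5900216 = 85706537616$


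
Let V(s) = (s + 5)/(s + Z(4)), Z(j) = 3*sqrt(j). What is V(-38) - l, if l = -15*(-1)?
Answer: -447/32 ≈ -13.969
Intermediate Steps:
V(s) = (5 + s)/(6 + s) (V(s) = (s + 5)/(s + 3*sqrt(4)) = (5 + s)/(s + 3*2) = (5 + s)/(s + 6) = (5 + s)/(6 + s))
l = 15
V(-38) - l = (5 - 38)/(6 - 38) - 1*15 = -33/(-32) - 15 = -1/32*(-33) - 15 = 33/32 - 15 = -447/32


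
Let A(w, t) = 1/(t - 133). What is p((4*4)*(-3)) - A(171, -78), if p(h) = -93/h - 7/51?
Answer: 310775/172176 ≈ 1.8050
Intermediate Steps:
A(w, t) = 1/(-133 + t)
p(h) = -7/51 - 93/h (p(h) = -93/h - 7*1/51 = -93/h - 7/51 = -7/51 - 93/h)
p((4*4)*(-3)) - A(171, -78) = (-7/51 - 93/((4*4)*(-3))) - 1/(-133 - 78) = (-7/51 - 93/(16*(-3))) - 1/(-211) = (-7/51 - 93/(-48)) - 1*(-1/211) = (-7/51 - 93*(-1/48)) + 1/211 = (-7/51 + 31/16) + 1/211 = 1469/816 + 1/211 = 310775/172176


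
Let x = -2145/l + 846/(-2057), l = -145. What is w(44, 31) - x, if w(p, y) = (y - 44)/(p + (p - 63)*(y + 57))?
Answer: -126901513/8828644 ≈ -14.374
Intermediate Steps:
x = 857919/59653 (x = -2145/(-145) + 846/(-2057) = -2145*(-1/145) + 846*(-1/2057) = 429/29 - 846/2057 = 857919/59653 ≈ 14.382)
w(p, y) = (-44 + y)/(p + (-63 + p)*(57 + y))
w(44, 31) - x = (-44 + 31)/(-3591 - 63*31 + 58*44 + 44*31) - 1*857919/59653 = -13/(-3591 - 1953 + 2552 + 1364) - 857919/59653 = -13/(-1628) - 857919/59653 = -1/1628*(-13) - 857919/59653 = 13/1628 - 857919/59653 = -126901513/8828644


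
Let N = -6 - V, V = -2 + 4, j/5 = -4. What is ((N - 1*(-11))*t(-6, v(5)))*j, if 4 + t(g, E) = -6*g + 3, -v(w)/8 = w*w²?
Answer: -2100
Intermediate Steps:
j = -20 (j = 5*(-4) = -20)
V = 2
N = -8 (N = -6 - 1*2 = -6 - 2 = -8)
v(w) = -8*w³ (v(w) = -8*w*w² = -8*w³)
t(g, E) = -1 - 6*g (t(g, E) = -4 + (-6*g + 3) = -4 + (3 - 6*g) = -1 - 6*g)
((N - 1*(-11))*t(-6, v(5)))*j = ((-8 - 1*(-11))*(-1 - 6*(-6)))*(-20) = ((-8 + 11)*(-1 + 36))*(-20) = (3*35)*(-20) = 105*(-20) = -2100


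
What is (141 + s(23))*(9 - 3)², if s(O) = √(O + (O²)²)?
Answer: 5076 + 2808*√46 ≈ 24121.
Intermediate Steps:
s(O) = √(O + O⁴)
(141 + s(23))*(9 - 3)² = (141 + √(23 + 23⁴))*(9 - 3)² = (141 + √(23 + 279841))*6² = (141 + √279864)*36 = (141 + 78*√46)*36 = 5076 + 2808*√46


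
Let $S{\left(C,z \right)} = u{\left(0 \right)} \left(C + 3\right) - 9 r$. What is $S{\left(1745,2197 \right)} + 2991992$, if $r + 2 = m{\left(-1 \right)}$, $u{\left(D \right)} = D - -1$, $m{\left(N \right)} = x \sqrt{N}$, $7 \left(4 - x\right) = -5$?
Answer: $2993758 - \frac{297 i}{7} \approx 2.9938 \cdot 10^{6} - 42.429 i$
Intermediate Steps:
$x = \frac{33}{7}$ ($x = 4 - - \frac{5}{7} = 4 + \frac{5}{7} = \frac{33}{7} \approx 4.7143$)
$m{\left(N \right)} = \frac{33 \sqrt{N}}{7}$
$u{\left(D \right)} = 1 + D$ ($u{\left(D \right)} = D + 1 = 1 + D$)
$r = -2 + \frac{33 i}{7}$ ($r = -2 + \frac{33 \sqrt{-1}}{7} = -2 + \frac{33 i}{7} \approx -2.0 + 4.7143 i$)
$S{\left(C,z \right)} = 21 + C - \frac{297 i}{7}$ ($S{\left(C,z \right)} = \left(1 + 0\right) \left(C + 3\right) - 9 \left(-2 + \frac{33 i}{7}\right) = 1 \left(3 + C\right) + \left(18 - \frac{297 i}{7}\right) = \left(3 + C\right) + \left(18 - \frac{297 i}{7}\right) = 21 + C - \frac{297 i}{7}$)
$S{\left(1745,2197 \right)} + 2991992 = \left(21 + 1745 - \frac{297 i}{7}\right) + 2991992 = \left(1766 - \frac{297 i}{7}\right) + 2991992 = 2993758 - \frac{297 i}{7}$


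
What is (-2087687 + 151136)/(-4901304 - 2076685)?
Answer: 1936551/6977989 ≈ 0.27752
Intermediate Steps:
(-2087687 + 151136)/(-4901304 - 2076685) = -1936551/(-6977989) = -1936551*(-1/6977989) = 1936551/6977989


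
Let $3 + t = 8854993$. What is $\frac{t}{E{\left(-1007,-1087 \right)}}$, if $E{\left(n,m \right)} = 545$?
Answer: $\frac{1770998}{109} \approx 16248.0$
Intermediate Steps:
$t = 8854990$ ($t = -3 + 8854993 = 8854990$)
$\frac{t}{E{\left(-1007,-1087 \right)}} = \frac{8854990}{545} = 8854990 \cdot \frac{1}{545} = \frac{1770998}{109}$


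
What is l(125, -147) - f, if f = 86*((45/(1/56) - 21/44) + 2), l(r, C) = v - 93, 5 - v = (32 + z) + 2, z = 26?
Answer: -4773977/22 ≈ -2.1700e+5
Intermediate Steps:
v = -55 (v = 5 - ((32 + 26) + 2) = 5 - (58 + 2) = 5 - 1*60 = 5 - 60 = -55)
l(r, C) = -148 (l(r, C) = -55 - 93 = -148)
f = 4770721/22 (f = 86*((45/(1/56) - 21*1/44) + 2) = 86*((45*56 - 21/44) + 2) = 86*((2520 - 21/44) + 2) = 86*(110859/44 + 2) = 86*(110947/44) = 4770721/22 ≈ 2.1685e+5)
l(125, -147) - f = -148 - 1*4770721/22 = -148 - 4770721/22 = -4773977/22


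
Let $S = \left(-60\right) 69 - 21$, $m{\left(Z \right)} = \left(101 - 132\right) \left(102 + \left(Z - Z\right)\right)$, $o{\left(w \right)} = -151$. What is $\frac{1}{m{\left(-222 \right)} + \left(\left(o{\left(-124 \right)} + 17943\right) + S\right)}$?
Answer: $\frac{1}{10469} \approx 9.552 \cdot 10^{-5}$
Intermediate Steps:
$m{\left(Z \right)} = -3162$ ($m{\left(Z \right)} = - 31 \left(102 + 0\right) = \left(-31\right) 102 = -3162$)
$S = -4161$ ($S = -4140 - 21 = -4161$)
$\frac{1}{m{\left(-222 \right)} + \left(\left(o{\left(-124 \right)} + 17943\right) + S\right)} = \frac{1}{-3162 + \left(\left(-151 + 17943\right) - 4161\right)} = \frac{1}{-3162 + \left(17792 - 4161\right)} = \frac{1}{-3162 + 13631} = \frac{1}{10469}$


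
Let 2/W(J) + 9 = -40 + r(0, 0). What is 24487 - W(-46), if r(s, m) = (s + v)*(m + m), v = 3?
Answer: 1199865/49 ≈ 24487.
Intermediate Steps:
r(s, m) = 2*m*(3 + s) (r(s, m) = (s + 3)*(m + m) = (3 + s)*(2*m) = 2*m*(3 + s))
W(J) = -2/49 (W(J) = 2/(-9 + (-40 + 2*0*(3 + 0))) = 2/(-9 + (-40 + 2*0*3)) = 2/(-9 + (-40 + 0)) = 2/(-9 - 40) = 2/(-49) = 2*(-1/49) = -2/49)
24487 - W(-46) = 24487 - 1*(-2/49) = 24487 + 2/49 = 1199865/49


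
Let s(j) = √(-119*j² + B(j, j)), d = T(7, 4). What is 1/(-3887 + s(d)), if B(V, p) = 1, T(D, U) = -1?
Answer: -3887/15108887 - I*√118/15108887 ≈ -0.00025727 - 7.1897e-7*I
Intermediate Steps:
d = -1
s(j) = √(1 - 119*j²) (s(j) = √(-119*j² + 1) = √(1 - 119*j²))
1/(-3887 + s(d)) = 1/(-3887 + √(1 - 119*(-1)²)) = 1/(-3887 + √(1 - 119*1)) = 1/(-3887 + √(1 - 119)) = 1/(-3887 + √(-118)) = 1/(-3887 + I*√118)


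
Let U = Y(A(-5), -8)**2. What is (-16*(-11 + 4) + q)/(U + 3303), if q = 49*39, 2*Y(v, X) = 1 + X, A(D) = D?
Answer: 8092/13261 ≈ 0.61021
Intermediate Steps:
Y(v, X) = 1/2 + X/2 (Y(v, X) = (1 + X)/2 = 1/2 + X/2)
U = 49/4 (U = (1/2 + (1/2)*(-8))**2 = (1/2 - 4)**2 = (-7/2)**2 = 49/4 ≈ 12.250)
q = 1911
(-16*(-11 + 4) + q)/(U + 3303) = (-16*(-11 + 4) + 1911)/(49/4 + 3303) = (-16*(-7) + 1911)/(13261/4) = (112 + 1911)*(4/13261) = 2023*(4/13261) = 8092/13261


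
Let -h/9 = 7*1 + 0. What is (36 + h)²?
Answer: 729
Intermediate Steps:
h = -63 (h = -9*(7*1 + 0) = -9*(7 + 0) = -9*7 = -63)
(36 + h)² = (36 - 63)² = (-27)² = 729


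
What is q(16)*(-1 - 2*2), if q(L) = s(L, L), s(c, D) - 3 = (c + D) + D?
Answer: -255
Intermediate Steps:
s(c, D) = 3 + c + 2*D (s(c, D) = 3 + ((c + D) + D) = 3 + ((D + c) + D) = 3 + (c + 2*D) = 3 + c + 2*D)
q(L) = 3 + 3*L (q(L) = 3 + L + 2*L = 3 + 3*L)
q(16)*(-1 - 2*2) = (3 + 3*16)*(-1 - 2*2) = (3 + 48)*(-1 - 4) = 51*(-5) = -255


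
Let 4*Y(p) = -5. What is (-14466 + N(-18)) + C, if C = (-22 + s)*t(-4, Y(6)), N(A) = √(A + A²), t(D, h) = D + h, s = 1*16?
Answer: -28869/2 + 3*√34 ≈ -14417.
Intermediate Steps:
s = 16
Y(p) = -5/4 (Y(p) = (¼)*(-5) = -5/4)
C = 63/2 (C = (-22 + 16)*(-4 - 5/4) = -6*(-21/4) = 63/2 ≈ 31.500)
(-14466 + N(-18)) + C = (-14466 + √(-18*(1 - 18))) + 63/2 = (-14466 + √(-18*(-17))) + 63/2 = (-14466 + √306) + 63/2 = (-14466 + 3*√34) + 63/2 = -28869/2 + 3*√34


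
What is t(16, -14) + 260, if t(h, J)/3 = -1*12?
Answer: 224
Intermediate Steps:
t(h, J) = -36 (t(h, J) = 3*(-1*12) = 3*(-12) = -36)
t(16, -14) + 260 = -36 + 260 = 224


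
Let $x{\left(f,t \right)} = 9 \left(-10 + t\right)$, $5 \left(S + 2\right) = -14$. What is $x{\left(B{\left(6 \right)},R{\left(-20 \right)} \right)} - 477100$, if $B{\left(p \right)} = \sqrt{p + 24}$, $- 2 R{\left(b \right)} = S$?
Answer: $- \frac{2385842}{5} \approx -4.7717 \cdot 10^{5}$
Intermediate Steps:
$S = - \frac{24}{5}$ ($S = -2 + \frac{1}{5} \left(-14\right) = -2 - \frac{14}{5} = - \frac{24}{5} \approx -4.8$)
$R{\left(b \right)} = \frac{12}{5}$ ($R{\left(b \right)} = \left(- \frac{1}{2}\right) \left(- \frac{24}{5}\right) = \frac{12}{5}$)
$B{\left(p \right)} = \sqrt{24 + p}$
$x{\left(f,t \right)} = -90 + 9 t$
$x{\left(B{\left(6 \right)},R{\left(-20 \right)} \right)} - 477100 = \left(-90 + 9 \cdot \frac{12}{5}\right) - 477100 = \left(-90 + \frac{108}{5}\right) - 477100 = - \frac{342}{5} - 477100 = - \frac{2385842}{5}$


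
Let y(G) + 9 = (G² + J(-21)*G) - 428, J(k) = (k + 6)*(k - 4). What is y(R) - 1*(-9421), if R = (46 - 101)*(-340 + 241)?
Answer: 31698884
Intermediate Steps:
R = 5445 (R = -55*(-99) = 5445)
J(k) = (-4 + k)*(6 + k) (J(k) = (6 + k)*(-4 + k) = (-4 + k)*(6 + k))
y(G) = -437 + G² + 375*G (y(G) = -9 + ((G² + (-24 + (-21)² + 2*(-21))*G) - 428) = -9 + ((G² + (-24 + 441 - 42)*G) - 428) = -9 + ((G² + 375*G) - 428) = -9 + (-428 + G² + 375*G) = -437 + G² + 375*G)
y(R) - 1*(-9421) = (-437 + 5445² + 375*5445) - 1*(-9421) = (-437 + 29648025 + 2041875) + 9421 = 31689463 + 9421 = 31698884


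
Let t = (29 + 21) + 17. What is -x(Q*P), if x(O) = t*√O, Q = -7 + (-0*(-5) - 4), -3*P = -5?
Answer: -67*I*√165/3 ≈ -286.88*I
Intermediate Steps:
P = 5/3 (P = -⅓*(-5) = 5/3 ≈ 1.6667)
t = 67 (t = 50 + 17 = 67)
Q = -11 (Q = -7 + (-3*0 - 4) = -7 + (0 - 4) = -7 - 4 = -11)
x(O) = 67*√O
-x(Q*P) = -67*√(-11*5/3) = -67*√(-55/3) = -67*I*√165/3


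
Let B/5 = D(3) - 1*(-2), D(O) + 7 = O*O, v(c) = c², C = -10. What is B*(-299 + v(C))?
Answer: -3980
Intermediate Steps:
D(O) = -7 + O² (D(O) = -7 + O*O = -7 + O²)
B = 20 (B = 5*((-7 + 3²) - 1*(-2)) = 5*((-7 + 9) + 2) = 5*(2 + 2) = 5*4 = 20)
B*(-299 + v(C)) = 20*(-299 + (-10)²) = 20*(-299 + 100) = 20*(-199) = -3980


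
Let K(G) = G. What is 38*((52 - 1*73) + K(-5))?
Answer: -988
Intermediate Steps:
38*((52 - 1*73) + K(-5)) = 38*((52 - 1*73) - 5) = 38*((52 - 73) - 5) = 38*(-21 - 5) = 38*(-26) = -988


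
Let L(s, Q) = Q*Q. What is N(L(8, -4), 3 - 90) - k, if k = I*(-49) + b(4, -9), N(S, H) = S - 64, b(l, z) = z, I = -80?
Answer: -3959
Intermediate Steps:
L(s, Q) = Q**2
N(S, H) = -64 + S
k = 3911 (k = -80*(-49) - 9 = 3920 - 9 = 3911)
N(L(8, -4), 3 - 90) - k = (-64 + (-4)**2) - 1*3911 = (-64 + 16) - 3911 = -48 - 3911 = -3959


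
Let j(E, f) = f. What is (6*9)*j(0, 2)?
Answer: 108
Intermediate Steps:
(6*9)*j(0, 2) = (6*9)*2 = 54*2 = 108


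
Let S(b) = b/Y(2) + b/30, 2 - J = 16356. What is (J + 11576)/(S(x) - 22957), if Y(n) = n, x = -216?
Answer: 23890/115361 ≈ 0.20709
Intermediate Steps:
J = -16354 (J = 2 - 1*16356 = 2 - 16356 = -16354)
S(b) = 8*b/15 (S(b) = b/2 + b/30 = 8*b/15)
(J + 11576)/(S(x) - 22957) = (-16354 + 11576)/((8/15)*(-216) - 22957) = -4778/(-576/5 - 22957) = -4778/(-115361/5) = -4778*(-5/115361) = 23890/115361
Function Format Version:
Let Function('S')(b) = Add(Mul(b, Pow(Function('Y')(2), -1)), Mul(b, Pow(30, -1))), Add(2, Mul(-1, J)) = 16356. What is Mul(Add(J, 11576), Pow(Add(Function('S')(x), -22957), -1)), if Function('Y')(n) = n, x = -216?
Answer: Rational(23890, 115361) ≈ 0.20709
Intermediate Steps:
J = -16354 (J = Add(2, Mul(-1, 16356)) = Add(2, -16356) = -16354)
Function('S')(b) = Mul(Rational(8, 15), b) (Function('S')(b) = Add(Mul(b, Pow(2, -1)), Mul(b, Pow(30, -1))) = Add(Mul(b, Rational(1, 2)), Mul(b, Rational(1, 30))) = Add(Mul(Rational(1, 2), b), Mul(Rational(1, 30), b)) = Mul(Rational(8, 15), b))
Mul(Add(J, 11576), Pow(Add(Function('S')(x), -22957), -1)) = Mul(Add(-16354, 11576), Pow(Add(Mul(Rational(8, 15), -216), -22957), -1)) = Mul(-4778, Pow(Add(Rational(-576, 5), -22957), -1)) = Mul(-4778, Pow(Rational(-115361, 5), -1)) = Mul(-4778, Rational(-5, 115361)) = Rational(23890, 115361)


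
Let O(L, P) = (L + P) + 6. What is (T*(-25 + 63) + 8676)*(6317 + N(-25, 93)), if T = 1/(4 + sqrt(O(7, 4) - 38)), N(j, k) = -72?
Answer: 2005669180/37 - 237310*I*sqrt(21)/37 ≈ 5.4207e+7 - 29392.0*I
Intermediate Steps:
O(L, P) = 6 + L + P
T = 1/(4 + I*sqrt(21)) (T = 1/(4 + sqrt((6 + 7 + 4) - 38)) = 1/(4 + sqrt(17 - 38)) = 1/(4 + sqrt(-21)) = 1/(4 + I*sqrt(21)) ≈ 0.10811 - 0.12385*I)
(T*(-25 + 63) + 8676)*(6317 + N(-25, 93)) = ((4/37 - I*sqrt(21)/37)*(-25 + 63) + 8676)*(6317 - 72) = ((4/37 - I*sqrt(21)/37)*38 + 8676)*6245 = ((152/37 - 38*I*sqrt(21)/37) + 8676)*6245 = (321164/37 - 38*I*sqrt(21)/37)*6245 = 2005669180/37 - 237310*I*sqrt(21)/37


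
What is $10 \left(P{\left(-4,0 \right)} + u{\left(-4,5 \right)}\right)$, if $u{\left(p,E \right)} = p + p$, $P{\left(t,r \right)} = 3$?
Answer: $-50$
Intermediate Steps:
$u{\left(p,E \right)} = 2 p$
$10 \left(P{\left(-4,0 \right)} + u{\left(-4,5 \right)}\right) = 10 \left(3 + 2 \left(-4\right)\right) = 10 \left(3 - 8\right) = 10 \left(-5\right) = -50$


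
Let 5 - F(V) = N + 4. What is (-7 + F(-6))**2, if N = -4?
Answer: 4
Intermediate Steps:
F(V) = 5 (F(V) = 5 - (-4 + 4) = 5 - 1*0 = 5 + 0 = 5)
(-7 + F(-6))**2 = (-7 + 5)**2 = (-2)**2 = 4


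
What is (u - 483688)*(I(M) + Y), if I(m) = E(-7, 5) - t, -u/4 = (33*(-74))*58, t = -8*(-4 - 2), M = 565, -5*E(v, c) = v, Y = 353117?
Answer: 146270005312/5 ≈ 2.9254e+10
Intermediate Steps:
E(v, c) = -v/5
t = 48 (t = -8*(-6) = 48)
u = 566544 (u = -4*33*(-74)*58 = -(-9768)*58 = -4*(-141636) = 566544)
I(m) = -233/5 (I(m) = -⅕*(-7) - 1*48 = 7/5 - 48 = -233/5)
(u - 483688)*(I(M) + Y) = (566544 - 483688)*(-233/5 + 353117) = 82856*(1765352/5) = 146270005312/5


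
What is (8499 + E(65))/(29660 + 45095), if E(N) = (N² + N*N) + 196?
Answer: 3429/14951 ≈ 0.22935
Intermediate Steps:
E(N) = 196 + 2*N² (E(N) = (N² + N²) + 196 = 2*N² + 196 = 196 + 2*N²)
(8499 + E(65))/(29660 + 45095) = (8499 + (196 + 2*65²))/(29660 + 45095) = (8499 + (196 + 2*4225))/74755 = (8499 + (196 + 8450))*(1/74755) = (8499 + 8646)*(1/74755) = 17145*(1/74755) = 3429/14951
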